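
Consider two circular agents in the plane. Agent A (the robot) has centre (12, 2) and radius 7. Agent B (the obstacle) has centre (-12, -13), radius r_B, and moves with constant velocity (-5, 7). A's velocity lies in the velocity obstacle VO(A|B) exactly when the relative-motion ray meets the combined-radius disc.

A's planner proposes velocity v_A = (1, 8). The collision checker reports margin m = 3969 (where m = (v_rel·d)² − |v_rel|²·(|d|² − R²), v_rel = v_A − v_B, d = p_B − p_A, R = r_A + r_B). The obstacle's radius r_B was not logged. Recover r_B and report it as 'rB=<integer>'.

m = 3969
d = (-24, -15);  v_rel = (6, 1),  |v_rel|² = 37
v_rel×d = (6)·(-15) − (1)·(-24) = -66
since m = R²·37 − (-66)²:  R² = (4356 + 3969) / 37 = 225
R = √225 = 15  ⇒  r_B = 15 − 7 = 8

rB=8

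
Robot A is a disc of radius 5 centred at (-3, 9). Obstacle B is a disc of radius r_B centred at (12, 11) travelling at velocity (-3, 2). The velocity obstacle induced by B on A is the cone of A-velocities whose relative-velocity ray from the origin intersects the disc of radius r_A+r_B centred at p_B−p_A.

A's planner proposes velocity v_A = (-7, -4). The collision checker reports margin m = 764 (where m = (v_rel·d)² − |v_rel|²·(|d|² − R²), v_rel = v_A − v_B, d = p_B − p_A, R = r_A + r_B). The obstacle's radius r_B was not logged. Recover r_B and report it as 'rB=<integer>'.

m = 764
d = (15, 2);  v_rel = (-4, -6),  |v_rel|² = 52
v_rel×d = (-4)·(2) − (-6)·(15) = 82
since m = R²·52 − 82²:  R² = (6724 + 764) / 52 = 144
R = √144 = 12  ⇒  r_B = 12 − 5 = 7

rB=7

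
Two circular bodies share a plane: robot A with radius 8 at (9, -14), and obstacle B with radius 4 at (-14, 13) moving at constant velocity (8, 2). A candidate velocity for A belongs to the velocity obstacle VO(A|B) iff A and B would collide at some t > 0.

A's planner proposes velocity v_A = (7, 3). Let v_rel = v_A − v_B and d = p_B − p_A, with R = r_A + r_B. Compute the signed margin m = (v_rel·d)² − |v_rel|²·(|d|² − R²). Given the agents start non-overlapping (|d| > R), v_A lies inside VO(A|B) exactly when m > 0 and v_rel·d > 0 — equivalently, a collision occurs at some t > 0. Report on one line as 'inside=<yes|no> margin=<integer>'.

d = (-23, 27),  |d|² = 1258;  R = 8+4 = 12,  c = 1258−12² = 1114
v_rel = (-1, 1),  |v_rel|² = 2;  v_rel·d = (-1)·(-23) + (1)·(27) = 50
2·t² − 100·t + 1114 = 0  ⇒  m = 50² − 2·1114 = 272
m = 272 > 0,  v_rel·d = 50 > 0  ⇒  inside

inside=yes margin=272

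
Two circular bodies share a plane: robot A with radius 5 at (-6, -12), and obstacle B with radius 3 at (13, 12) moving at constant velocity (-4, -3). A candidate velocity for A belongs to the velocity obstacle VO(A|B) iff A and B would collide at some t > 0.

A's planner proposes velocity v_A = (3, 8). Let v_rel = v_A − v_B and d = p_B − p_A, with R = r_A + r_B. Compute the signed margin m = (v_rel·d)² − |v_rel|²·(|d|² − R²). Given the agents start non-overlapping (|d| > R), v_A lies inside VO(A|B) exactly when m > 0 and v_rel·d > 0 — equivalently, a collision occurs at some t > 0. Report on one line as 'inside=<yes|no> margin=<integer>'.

d = (19, 24),  |d|² = 937;  R = 5+3 = 8,  c = 937−8² = 873
v_rel = (7, 11),  |v_rel|² = 170;  v_rel·d = (7)·(19) + (11)·(24) = 397
170·t² − 794·t + 873 = 0  ⇒  m = 397² − 170·873 = 9199
m = 9199 > 0,  v_rel·d = 397 > 0  ⇒  inside

inside=yes margin=9199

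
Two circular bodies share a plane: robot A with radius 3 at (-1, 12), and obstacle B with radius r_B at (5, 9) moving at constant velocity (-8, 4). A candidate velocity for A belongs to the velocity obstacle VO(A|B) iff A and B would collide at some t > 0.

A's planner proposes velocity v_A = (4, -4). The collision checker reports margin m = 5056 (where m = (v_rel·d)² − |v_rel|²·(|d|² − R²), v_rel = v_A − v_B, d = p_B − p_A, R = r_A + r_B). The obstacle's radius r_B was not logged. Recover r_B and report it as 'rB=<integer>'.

m = 5056
d = (6, -3);  v_rel = (12, -8),  |v_rel|² = 208
v_rel×d = (12)·(-3) − (-8)·(6) = 12
since m = R²·208 − 12²:  R² = (144 + 5056) / 208 = 25
R = √25 = 5  ⇒  r_B = 5 − 3 = 2

rB=2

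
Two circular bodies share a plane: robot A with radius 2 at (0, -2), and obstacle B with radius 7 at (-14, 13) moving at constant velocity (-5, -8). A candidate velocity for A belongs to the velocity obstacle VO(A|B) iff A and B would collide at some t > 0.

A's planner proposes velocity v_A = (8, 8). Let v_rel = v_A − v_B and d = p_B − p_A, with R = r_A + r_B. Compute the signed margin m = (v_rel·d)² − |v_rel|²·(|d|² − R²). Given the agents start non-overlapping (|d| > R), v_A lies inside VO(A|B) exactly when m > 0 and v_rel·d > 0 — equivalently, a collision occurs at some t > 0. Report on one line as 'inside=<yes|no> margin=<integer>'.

d = (-14, 15),  |d|² = 421;  R = 2+7 = 9,  c = 421−9² = 340
v_rel = (13, 16),  |v_rel|² = 425;  v_rel·d = (13)·(-14) + (16)·(15) = 58
425·t² − 116·t + 340 = 0  ⇒  m = 58² − 425·340 = -141136
m = -141136 < 0,  v_rel·d = 58 > 0  ⇒  outside

inside=no margin=-141136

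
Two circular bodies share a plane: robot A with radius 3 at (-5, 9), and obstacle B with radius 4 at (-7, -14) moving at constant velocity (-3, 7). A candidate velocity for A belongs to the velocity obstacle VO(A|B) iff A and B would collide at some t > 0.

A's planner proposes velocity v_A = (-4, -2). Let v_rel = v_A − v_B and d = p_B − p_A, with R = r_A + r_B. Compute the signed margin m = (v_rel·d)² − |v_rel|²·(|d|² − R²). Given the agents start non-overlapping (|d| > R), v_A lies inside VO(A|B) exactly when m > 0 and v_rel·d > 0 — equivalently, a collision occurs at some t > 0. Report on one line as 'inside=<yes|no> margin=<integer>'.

d = (-2, -23),  |d|² = 533;  R = 3+4 = 7,  c = 533−7² = 484
v_rel = (-1, -9),  |v_rel|² = 82;  v_rel·d = (-1)·(-2) + (-9)·(-23) = 209
82·t² − 418·t + 484 = 0  ⇒  m = 209² − 82·484 = 3993
m = 3993 > 0,  v_rel·d = 209 > 0  ⇒  inside

inside=yes margin=3993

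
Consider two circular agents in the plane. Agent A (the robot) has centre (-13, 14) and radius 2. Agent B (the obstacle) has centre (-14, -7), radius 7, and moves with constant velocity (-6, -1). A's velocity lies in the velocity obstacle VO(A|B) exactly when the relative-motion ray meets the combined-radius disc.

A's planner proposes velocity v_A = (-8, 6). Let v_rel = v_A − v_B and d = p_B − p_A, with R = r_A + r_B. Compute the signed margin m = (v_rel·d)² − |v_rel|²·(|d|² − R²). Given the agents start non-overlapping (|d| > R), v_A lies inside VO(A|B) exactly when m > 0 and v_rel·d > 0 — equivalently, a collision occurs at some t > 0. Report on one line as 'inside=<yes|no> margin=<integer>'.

d = (-1, -21),  |d|² = 442;  R = 2+7 = 9,  c = 442−9² = 361
v_rel = (-2, 7),  |v_rel|² = 53;  v_rel·d = (-2)·(-1) + (7)·(-21) = -145
53·t² + 290·t + 361 = 0  ⇒  m = (-145)² − 53·361 = 1892
m = 1892 > 0,  v_rel·d = -145 < 0  ⇒  outside

inside=no margin=1892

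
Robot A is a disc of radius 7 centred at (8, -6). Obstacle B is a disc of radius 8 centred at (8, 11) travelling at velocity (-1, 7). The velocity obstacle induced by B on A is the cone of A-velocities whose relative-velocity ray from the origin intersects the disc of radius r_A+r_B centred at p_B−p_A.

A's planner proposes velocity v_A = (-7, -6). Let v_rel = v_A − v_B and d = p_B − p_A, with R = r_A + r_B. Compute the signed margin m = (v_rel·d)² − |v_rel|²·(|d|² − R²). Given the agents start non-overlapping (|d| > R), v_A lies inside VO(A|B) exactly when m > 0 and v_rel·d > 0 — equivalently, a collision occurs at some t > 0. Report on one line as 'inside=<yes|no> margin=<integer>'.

d = (0, 17),  |d|² = 289;  R = 7+8 = 15,  c = 289−15² = 64
v_rel = (-6, -13),  |v_rel|² = 205;  v_rel·d = (-6)·(0) + (-13)·(17) = -221
205·t² + 442·t + 64 = 0  ⇒  m = (-221)² − 205·64 = 35721
m = 35721 > 0,  v_rel·d = -221 < 0  ⇒  outside

inside=no margin=35721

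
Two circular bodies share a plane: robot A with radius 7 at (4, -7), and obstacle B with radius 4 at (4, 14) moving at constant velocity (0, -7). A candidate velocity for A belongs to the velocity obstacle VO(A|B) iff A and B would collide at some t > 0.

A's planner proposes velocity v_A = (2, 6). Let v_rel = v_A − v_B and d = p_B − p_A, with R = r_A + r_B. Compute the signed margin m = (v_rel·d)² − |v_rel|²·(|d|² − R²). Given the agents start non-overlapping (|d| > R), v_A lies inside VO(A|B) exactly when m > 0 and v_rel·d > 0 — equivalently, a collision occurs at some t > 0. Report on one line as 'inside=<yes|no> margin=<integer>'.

d = (0, 21),  |d|² = 441;  R = 7+4 = 11,  c = 441−11² = 320
v_rel = (2, 13),  |v_rel|² = 173;  v_rel·d = (2)·(0) + (13)·(21) = 273
173·t² − 546·t + 320 = 0  ⇒  m = 273² − 173·320 = 19169
m = 19169 > 0,  v_rel·d = 273 > 0  ⇒  inside

inside=yes margin=19169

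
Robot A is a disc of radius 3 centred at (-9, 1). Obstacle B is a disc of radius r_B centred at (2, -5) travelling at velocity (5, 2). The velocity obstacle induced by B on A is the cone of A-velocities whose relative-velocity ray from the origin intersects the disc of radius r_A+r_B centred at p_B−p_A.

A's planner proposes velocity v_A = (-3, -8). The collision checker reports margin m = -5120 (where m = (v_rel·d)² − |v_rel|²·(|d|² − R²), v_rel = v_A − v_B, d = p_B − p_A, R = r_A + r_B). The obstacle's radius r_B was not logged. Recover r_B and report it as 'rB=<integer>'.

m = -5120
d = (11, -6);  v_rel = (-8, -10),  |v_rel|² = 164
v_rel×d = (-8)·(-6) − (-10)·(11) = 158
since m = R²·164 − 158²:  R² = (24964 + -5120) / 164 = 121
R = √121 = 11  ⇒  r_B = 11 − 3 = 8

rB=8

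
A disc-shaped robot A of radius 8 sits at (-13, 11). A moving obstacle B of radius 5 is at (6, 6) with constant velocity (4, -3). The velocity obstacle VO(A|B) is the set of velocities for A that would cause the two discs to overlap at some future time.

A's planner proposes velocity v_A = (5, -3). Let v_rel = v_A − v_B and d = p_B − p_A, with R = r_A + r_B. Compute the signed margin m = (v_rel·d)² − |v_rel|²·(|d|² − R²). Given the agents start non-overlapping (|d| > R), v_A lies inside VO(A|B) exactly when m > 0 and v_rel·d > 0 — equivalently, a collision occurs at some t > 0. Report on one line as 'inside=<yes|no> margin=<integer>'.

d = (19, -5),  |d|² = 386;  R = 8+5 = 13,  c = 386−13² = 217
v_rel = (1, 0),  |v_rel|² = 1;  v_rel·d = (1)·(19) + (0)·(-5) = 19
1·t² − 38·t + 217 = 0  ⇒  m = 19² − 1·217 = 144
m = 144 > 0,  v_rel·d = 19 > 0  ⇒  inside

inside=yes margin=144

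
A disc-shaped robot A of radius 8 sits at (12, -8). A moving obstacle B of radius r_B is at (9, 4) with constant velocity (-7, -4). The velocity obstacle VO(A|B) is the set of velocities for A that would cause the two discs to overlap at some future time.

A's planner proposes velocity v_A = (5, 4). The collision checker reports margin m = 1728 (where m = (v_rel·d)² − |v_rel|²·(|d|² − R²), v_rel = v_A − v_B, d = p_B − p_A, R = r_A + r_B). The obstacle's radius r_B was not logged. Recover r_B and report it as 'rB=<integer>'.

m = 1728
d = (-3, 12);  v_rel = (12, 8),  |v_rel|² = 208
v_rel×d = (12)·(12) − (8)·(-3) = 168
since m = R²·208 − 168²:  R² = (28224 + 1728) / 208 = 144
R = √144 = 12  ⇒  r_B = 12 − 8 = 4

rB=4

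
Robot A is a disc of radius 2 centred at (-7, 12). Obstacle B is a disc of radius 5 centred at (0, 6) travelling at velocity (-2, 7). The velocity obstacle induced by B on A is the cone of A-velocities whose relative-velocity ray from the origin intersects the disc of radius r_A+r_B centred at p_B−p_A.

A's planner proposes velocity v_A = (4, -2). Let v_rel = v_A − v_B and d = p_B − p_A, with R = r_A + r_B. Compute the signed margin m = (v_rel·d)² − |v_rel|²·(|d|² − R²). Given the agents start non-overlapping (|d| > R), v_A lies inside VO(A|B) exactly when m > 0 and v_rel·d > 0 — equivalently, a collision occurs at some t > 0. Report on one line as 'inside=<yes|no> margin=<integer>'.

d = (7, -6),  |d|² = 85;  R = 2+5 = 7,  c = 85−7² = 36
v_rel = (6, -9),  |v_rel|² = 117;  v_rel·d = (6)·(7) + (-9)·(-6) = 96
117·t² − 192·t + 36 = 0  ⇒  m = 96² − 117·36 = 5004
m = 5004 > 0,  v_rel·d = 96 > 0  ⇒  inside

inside=yes margin=5004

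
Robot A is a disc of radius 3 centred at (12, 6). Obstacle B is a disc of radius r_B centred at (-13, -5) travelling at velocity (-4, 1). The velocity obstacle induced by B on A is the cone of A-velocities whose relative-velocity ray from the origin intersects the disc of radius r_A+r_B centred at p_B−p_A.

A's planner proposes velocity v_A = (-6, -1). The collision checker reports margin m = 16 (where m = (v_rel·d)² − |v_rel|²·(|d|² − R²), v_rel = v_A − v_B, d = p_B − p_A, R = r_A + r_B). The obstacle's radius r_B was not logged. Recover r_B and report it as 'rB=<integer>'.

m = 16
d = (-25, -11);  v_rel = (-2, -2),  |v_rel|² = 8
v_rel×d = (-2)·(-11) − (-2)·(-25) = -28
since m = R²·8 − (-28)²:  R² = (784 + 16) / 8 = 100
R = √100 = 10  ⇒  r_B = 10 − 3 = 7

rB=7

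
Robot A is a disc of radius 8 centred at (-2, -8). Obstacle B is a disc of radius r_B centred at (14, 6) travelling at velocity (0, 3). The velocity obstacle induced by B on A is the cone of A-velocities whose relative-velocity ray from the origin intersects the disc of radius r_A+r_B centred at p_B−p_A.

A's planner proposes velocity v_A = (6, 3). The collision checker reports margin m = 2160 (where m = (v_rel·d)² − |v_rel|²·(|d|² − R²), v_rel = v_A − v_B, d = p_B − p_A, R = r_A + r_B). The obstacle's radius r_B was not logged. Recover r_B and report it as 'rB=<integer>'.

m = 2160
d = (16, 14);  v_rel = (6, 0),  |v_rel|² = 36
v_rel×d = (6)·(14) − (0)·(16) = 84
since m = R²·36 − 84²:  R² = (7056 + 2160) / 36 = 256
R = √256 = 16  ⇒  r_B = 16 − 8 = 8

rB=8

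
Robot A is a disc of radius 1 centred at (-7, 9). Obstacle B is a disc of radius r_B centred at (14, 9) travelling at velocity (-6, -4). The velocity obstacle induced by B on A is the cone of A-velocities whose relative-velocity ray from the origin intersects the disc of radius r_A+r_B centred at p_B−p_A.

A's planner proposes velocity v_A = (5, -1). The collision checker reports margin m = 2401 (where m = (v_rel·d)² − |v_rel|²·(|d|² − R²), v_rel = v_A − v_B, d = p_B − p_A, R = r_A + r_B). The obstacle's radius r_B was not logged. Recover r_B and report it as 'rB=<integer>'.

m = 2401
d = (21, 0);  v_rel = (11, 3),  |v_rel|² = 130
v_rel×d = (11)·(0) − (3)·(21) = -63
since m = R²·130 − (-63)²:  R² = (3969 + 2401) / 130 = 49
R = √49 = 7  ⇒  r_B = 7 − 1 = 6

rB=6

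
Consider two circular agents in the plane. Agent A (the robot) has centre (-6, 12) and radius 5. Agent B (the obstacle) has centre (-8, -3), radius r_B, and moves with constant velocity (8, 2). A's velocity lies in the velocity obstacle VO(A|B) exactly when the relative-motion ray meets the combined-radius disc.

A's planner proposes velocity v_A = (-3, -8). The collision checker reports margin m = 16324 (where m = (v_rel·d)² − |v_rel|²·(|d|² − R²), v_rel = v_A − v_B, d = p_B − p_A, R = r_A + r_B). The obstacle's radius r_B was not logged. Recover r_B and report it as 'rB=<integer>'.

m = 16324
d = (-2, -15);  v_rel = (-11, -10),  |v_rel|² = 221
v_rel×d = (-11)·(-15) − (-10)·(-2) = 145
since m = R²·221 − 145²:  R² = (21025 + 16324) / 221 = 169
R = √169 = 13  ⇒  r_B = 13 − 5 = 8

rB=8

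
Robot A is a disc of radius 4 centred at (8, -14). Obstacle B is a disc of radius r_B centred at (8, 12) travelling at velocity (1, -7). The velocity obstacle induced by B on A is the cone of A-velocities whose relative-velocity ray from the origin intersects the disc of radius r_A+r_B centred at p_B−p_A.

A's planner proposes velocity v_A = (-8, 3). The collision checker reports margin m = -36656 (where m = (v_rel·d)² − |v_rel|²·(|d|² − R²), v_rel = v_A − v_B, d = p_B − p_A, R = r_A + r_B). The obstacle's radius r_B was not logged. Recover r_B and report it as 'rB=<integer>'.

m = -36656
d = (0, 26);  v_rel = (-9, 10),  |v_rel|² = 181
v_rel×d = (-9)·(26) − (10)·(0) = -234
since m = R²·181 − (-234)²:  R² = (54756 + -36656) / 181 = 100
R = √100 = 10  ⇒  r_B = 10 − 4 = 6

rB=6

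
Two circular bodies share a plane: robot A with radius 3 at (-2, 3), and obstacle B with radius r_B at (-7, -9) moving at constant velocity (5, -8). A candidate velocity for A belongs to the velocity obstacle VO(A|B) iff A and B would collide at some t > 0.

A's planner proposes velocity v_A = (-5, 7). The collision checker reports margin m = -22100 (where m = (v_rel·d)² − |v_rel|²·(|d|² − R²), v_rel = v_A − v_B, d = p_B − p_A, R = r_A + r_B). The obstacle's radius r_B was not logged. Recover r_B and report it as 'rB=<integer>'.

m = -22100
d = (-5, -12);  v_rel = (-10, 15),  |v_rel|² = 325
v_rel×d = (-10)·(-12) − (15)·(-5) = 195
since m = R²·325 − 195²:  R² = (38025 + -22100) / 325 = 49
R = √49 = 7  ⇒  r_B = 7 − 3 = 4

rB=4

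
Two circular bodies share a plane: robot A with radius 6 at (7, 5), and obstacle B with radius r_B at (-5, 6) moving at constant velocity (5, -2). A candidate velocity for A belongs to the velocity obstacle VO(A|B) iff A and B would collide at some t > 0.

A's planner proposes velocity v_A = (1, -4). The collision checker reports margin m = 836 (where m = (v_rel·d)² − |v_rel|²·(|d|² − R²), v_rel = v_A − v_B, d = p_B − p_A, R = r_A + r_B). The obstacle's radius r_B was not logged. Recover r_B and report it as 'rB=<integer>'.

m = 836
d = (-12, 1);  v_rel = (-4, -2),  |v_rel|² = 20
v_rel×d = (-4)·(1) − (-2)·(-12) = -28
since m = R²·20 − (-28)²:  R² = (784 + 836) / 20 = 81
R = √81 = 9  ⇒  r_B = 9 − 6 = 3

rB=3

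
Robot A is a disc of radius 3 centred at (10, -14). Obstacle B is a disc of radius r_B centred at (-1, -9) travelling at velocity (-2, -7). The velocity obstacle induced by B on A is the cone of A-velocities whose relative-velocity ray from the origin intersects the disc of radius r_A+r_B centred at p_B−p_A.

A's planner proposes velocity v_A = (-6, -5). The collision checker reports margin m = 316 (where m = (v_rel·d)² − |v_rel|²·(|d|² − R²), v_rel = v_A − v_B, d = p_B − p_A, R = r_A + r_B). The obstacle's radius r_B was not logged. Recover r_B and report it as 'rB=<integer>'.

m = 316
d = (-11, 5);  v_rel = (-4, 2),  |v_rel|² = 20
v_rel×d = (-4)·(5) − (2)·(-11) = 2
since m = R²·20 − 2²:  R² = (4 + 316) / 20 = 16
R = √16 = 4  ⇒  r_B = 4 − 3 = 1

rB=1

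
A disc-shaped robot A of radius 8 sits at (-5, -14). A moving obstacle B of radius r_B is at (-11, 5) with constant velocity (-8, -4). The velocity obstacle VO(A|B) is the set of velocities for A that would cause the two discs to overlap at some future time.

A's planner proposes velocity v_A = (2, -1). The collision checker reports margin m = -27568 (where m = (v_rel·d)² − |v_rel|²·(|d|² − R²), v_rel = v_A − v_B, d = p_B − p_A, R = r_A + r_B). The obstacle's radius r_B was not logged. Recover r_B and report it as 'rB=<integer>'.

m = -27568
d = (-6, 19);  v_rel = (10, 3),  |v_rel|² = 109
v_rel×d = (10)·(19) − (3)·(-6) = 208
since m = R²·109 − 208²:  R² = (43264 + -27568) / 109 = 144
R = √144 = 12  ⇒  r_B = 12 − 8 = 4

rB=4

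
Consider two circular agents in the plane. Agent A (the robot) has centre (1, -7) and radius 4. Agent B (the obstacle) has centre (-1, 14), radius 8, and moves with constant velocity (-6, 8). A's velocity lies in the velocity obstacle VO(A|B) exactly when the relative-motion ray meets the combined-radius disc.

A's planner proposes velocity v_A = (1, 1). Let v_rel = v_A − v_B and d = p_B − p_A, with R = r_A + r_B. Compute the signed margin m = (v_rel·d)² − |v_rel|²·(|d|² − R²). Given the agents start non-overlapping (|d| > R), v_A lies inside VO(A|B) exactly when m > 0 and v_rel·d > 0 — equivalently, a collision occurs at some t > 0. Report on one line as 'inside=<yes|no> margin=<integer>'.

d = (-2, 21),  |d|² = 445;  R = 4+8 = 12,  c = 445−12² = 301
v_rel = (7, -7),  |v_rel|² = 98;  v_rel·d = (7)·(-2) + (-7)·(21) = -161
98·t² + 322·t + 301 = 0  ⇒  m = (-161)² − 98·301 = -3577
m = -3577 < 0,  v_rel·d = -161 < 0  ⇒  outside

inside=no margin=-3577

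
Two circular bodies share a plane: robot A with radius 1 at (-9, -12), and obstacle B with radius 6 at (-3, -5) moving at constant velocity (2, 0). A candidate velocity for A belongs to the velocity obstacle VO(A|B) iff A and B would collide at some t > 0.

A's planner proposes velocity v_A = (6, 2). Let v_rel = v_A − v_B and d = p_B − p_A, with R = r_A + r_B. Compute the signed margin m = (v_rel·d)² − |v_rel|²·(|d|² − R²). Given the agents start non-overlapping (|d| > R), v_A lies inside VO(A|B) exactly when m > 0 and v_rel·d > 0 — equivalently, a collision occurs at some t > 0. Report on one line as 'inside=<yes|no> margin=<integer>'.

d = (6, 7),  |d|² = 85;  R = 1+6 = 7,  c = 85−7² = 36
v_rel = (4, 2),  |v_rel|² = 20;  v_rel·d = (4)·(6) + (2)·(7) = 38
20·t² − 76·t + 36 = 0  ⇒  m = 38² − 20·36 = 724
m = 724 > 0,  v_rel·d = 38 > 0  ⇒  inside

inside=yes margin=724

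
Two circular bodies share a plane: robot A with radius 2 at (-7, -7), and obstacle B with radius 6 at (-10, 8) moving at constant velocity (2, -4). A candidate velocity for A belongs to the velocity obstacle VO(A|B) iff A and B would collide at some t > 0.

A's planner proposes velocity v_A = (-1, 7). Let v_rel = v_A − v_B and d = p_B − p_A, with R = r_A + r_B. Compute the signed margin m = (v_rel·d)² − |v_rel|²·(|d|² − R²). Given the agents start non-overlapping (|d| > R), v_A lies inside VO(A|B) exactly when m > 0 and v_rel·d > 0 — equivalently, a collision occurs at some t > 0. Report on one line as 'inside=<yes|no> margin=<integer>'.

d = (-3, 15),  |d|² = 234;  R = 2+6 = 8,  c = 234−8² = 170
v_rel = (-3, 11),  |v_rel|² = 130;  v_rel·d = (-3)·(-3) + (11)·(15) = 174
130·t² − 348·t + 170 = 0  ⇒  m = 174² − 130·170 = 8176
m = 8176 > 0,  v_rel·d = 174 > 0  ⇒  inside

inside=yes margin=8176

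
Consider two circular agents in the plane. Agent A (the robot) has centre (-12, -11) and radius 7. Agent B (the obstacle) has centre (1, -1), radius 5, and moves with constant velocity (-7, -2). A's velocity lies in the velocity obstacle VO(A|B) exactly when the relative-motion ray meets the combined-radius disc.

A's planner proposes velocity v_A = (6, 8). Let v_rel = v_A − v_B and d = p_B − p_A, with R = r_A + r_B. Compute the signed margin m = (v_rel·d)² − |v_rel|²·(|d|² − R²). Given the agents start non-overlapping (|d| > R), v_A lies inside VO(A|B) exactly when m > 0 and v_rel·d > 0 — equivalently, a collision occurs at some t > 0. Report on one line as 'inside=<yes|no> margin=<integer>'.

d = (13, 10),  |d|² = 269;  R = 7+5 = 12,  c = 269−12² = 125
v_rel = (13, 10),  |v_rel|² = 269;  v_rel·d = (13)·(13) + (10)·(10) = 269
269·t² − 538·t + 125 = 0  ⇒  m = 269² − 269·125 = 38736
m = 38736 > 0,  v_rel·d = 269 > 0  ⇒  inside

inside=yes margin=38736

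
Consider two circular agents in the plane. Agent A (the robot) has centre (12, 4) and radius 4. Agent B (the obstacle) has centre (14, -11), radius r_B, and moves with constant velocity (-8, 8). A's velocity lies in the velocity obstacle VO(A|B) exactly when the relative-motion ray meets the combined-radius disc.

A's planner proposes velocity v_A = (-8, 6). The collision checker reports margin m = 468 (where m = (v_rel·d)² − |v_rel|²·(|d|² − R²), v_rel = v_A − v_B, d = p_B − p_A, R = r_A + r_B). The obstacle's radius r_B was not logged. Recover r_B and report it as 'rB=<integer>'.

m = 468
d = (2, -15);  v_rel = (0, -2),  |v_rel|² = 4
v_rel×d = (0)·(-15) − (-2)·(2) = 4
since m = R²·4 − 4²:  R² = (16 + 468) / 4 = 121
R = √121 = 11  ⇒  r_B = 11 − 4 = 7

rB=7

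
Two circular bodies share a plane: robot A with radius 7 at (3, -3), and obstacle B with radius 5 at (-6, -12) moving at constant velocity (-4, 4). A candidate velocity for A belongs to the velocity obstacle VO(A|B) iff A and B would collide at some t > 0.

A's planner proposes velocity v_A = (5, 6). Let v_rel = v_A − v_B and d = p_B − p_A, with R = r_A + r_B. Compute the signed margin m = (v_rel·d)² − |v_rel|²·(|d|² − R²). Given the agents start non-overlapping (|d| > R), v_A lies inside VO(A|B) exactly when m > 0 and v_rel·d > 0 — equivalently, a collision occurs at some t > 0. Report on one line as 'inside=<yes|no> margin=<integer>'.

d = (-9, -9),  |d|² = 162;  R = 7+5 = 12,  c = 162−12² = 18
v_rel = (9, 2),  |v_rel|² = 85;  v_rel·d = (9)·(-9) + (2)·(-9) = -99
85·t² + 198·t + 18 = 0  ⇒  m = (-99)² − 85·18 = 8271
m = 8271 > 0,  v_rel·d = -99 < 0  ⇒  outside

inside=no margin=8271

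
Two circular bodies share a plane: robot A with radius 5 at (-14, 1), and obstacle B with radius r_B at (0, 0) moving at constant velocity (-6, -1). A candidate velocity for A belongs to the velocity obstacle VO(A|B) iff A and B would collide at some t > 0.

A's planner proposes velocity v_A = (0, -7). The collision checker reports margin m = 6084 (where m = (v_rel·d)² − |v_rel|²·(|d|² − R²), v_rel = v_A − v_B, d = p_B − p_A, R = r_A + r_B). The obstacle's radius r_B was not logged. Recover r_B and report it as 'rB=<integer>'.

m = 6084
d = (14, -1);  v_rel = (6, -6),  |v_rel|² = 72
v_rel×d = (6)·(-1) − (-6)·(14) = 78
since m = R²·72 − 78²:  R² = (6084 + 6084) / 72 = 169
R = √169 = 13  ⇒  r_B = 13 − 5 = 8

rB=8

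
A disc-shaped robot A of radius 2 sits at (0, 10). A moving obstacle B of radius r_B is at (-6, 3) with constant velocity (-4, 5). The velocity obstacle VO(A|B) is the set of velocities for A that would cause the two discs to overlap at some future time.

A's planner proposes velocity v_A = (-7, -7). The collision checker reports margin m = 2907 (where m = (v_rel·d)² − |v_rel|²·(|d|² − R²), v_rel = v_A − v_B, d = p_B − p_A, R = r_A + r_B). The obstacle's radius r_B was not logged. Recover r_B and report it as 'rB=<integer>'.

m = 2907
d = (-6, -7);  v_rel = (-3, -12),  |v_rel|² = 153
v_rel×d = (-3)·(-7) − (-12)·(-6) = -51
since m = R²·153 − (-51)²:  R² = (2601 + 2907) / 153 = 36
R = √36 = 6  ⇒  r_B = 6 − 2 = 4

rB=4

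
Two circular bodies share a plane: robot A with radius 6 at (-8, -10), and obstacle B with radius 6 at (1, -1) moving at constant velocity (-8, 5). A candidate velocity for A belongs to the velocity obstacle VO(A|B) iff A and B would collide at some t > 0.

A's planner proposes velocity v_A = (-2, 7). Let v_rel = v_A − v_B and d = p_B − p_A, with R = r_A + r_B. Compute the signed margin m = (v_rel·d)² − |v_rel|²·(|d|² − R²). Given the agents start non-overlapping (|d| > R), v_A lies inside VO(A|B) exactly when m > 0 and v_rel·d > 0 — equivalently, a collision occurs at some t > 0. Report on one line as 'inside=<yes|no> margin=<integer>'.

d = (9, 9),  |d|² = 162;  R = 6+6 = 12,  c = 162−12² = 18
v_rel = (6, 2),  |v_rel|² = 40;  v_rel·d = (6)·(9) + (2)·(9) = 72
40·t² − 144·t + 18 = 0  ⇒  m = 72² − 40·18 = 4464
m = 4464 > 0,  v_rel·d = 72 > 0  ⇒  inside

inside=yes margin=4464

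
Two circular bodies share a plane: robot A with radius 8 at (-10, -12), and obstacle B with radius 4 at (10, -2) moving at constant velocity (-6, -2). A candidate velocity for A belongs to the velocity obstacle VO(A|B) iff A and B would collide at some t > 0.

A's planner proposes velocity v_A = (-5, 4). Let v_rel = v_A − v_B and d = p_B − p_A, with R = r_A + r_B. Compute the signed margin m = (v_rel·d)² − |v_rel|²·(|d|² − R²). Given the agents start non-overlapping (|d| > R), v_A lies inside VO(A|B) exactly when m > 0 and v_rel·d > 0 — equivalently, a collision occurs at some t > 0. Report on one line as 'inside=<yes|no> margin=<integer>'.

d = (20, 10),  |d|² = 500;  R = 8+4 = 12,  c = 500−12² = 356
v_rel = (1, 6),  |v_rel|² = 37;  v_rel·d = (1)·(20) + (6)·(10) = 80
37·t² − 160·t + 356 = 0  ⇒  m = 80² − 37·356 = -6772
m = -6772 < 0,  v_rel·d = 80 > 0  ⇒  outside

inside=no margin=-6772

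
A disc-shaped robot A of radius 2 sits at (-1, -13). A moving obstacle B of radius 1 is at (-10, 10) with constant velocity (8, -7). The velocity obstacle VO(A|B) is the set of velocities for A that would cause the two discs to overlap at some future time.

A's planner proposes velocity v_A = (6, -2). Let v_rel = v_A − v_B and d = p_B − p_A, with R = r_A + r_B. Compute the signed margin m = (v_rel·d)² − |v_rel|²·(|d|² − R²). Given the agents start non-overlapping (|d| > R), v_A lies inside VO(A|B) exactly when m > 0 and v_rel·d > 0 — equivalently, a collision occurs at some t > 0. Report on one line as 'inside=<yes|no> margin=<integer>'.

d = (-9, 23),  |d|² = 610;  R = 2+1 = 3,  c = 610−3² = 601
v_rel = (-2, 5),  |v_rel|² = 29;  v_rel·d = (-2)·(-9) + (5)·(23) = 133
29·t² − 266·t + 601 = 0  ⇒  m = 133² − 29·601 = 260
m = 260 > 0,  v_rel·d = 133 > 0  ⇒  inside

inside=yes margin=260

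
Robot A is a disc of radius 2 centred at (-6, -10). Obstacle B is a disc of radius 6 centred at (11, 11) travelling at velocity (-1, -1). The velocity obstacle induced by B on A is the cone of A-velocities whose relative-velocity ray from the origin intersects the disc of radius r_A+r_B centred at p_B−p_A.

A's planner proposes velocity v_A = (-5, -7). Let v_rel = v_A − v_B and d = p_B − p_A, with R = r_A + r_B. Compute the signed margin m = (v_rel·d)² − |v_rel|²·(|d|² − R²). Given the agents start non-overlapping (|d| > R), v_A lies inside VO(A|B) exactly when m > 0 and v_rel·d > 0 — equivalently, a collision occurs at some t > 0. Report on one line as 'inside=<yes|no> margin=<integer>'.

d = (17, 21),  |d|² = 730;  R = 2+6 = 8,  c = 730−8² = 666
v_rel = (-4, -6),  |v_rel|² = 52;  v_rel·d = (-4)·(17) + (-6)·(21) = -194
52·t² + 388·t + 666 = 0  ⇒  m = (-194)² − 52·666 = 3004
m = 3004 > 0,  v_rel·d = -194 < 0  ⇒  outside

inside=no margin=3004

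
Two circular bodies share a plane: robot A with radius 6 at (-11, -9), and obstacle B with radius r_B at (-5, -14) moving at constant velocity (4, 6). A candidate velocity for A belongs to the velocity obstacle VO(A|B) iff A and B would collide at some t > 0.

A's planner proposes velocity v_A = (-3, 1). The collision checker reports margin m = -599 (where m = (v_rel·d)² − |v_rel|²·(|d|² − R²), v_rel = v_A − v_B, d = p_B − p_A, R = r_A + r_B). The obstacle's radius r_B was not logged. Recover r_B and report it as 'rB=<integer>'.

m = -599
d = (6, -5);  v_rel = (-7, -5),  |v_rel|² = 74
v_rel×d = (-7)·(-5) − (-5)·(6) = 65
since m = R²·74 − 65²:  R² = (4225 + -599) / 74 = 49
R = √49 = 7  ⇒  r_B = 7 − 6 = 1

rB=1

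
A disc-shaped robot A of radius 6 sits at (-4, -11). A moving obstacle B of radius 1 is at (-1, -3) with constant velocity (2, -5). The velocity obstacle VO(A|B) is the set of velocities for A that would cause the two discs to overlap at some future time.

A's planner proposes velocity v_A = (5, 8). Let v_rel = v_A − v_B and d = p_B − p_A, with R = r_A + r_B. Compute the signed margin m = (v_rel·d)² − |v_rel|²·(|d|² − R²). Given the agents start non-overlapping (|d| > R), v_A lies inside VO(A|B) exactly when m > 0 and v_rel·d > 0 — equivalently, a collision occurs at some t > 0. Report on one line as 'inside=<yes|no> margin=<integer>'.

d = (3, 8),  |d|² = 73;  R = 6+1 = 7,  c = 73−7² = 24
v_rel = (3, 13),  |v_rel|² = 178;  v_rel·d = (3)·(3) + (13)·(8) = 113
178·t² − 226·t + 24 = 0  ⇒  m = 113² − 178·24 = 8497
m = 8497 > 0,  v_rel·d = 113 > 0  ⇒  inside

inside=yes margin=8497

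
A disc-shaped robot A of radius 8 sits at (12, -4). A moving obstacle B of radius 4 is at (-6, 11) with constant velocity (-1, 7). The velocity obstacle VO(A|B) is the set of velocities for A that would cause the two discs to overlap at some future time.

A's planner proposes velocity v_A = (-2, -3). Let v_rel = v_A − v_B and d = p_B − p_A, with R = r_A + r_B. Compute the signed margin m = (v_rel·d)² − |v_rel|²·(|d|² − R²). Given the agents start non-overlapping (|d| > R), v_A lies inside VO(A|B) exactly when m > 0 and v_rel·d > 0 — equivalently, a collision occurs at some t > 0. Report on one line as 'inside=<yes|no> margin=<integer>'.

d = (-18, 15),  |d|² = 549;  R = 8+4 = 12,  c = 549−12² = 405
v_rel = (-1, -10),  |v_rel|² = 101;  v_rel·d = (-1)·(-18) + (-10)·(15) = -132
101·t² + 264·t + 405 = 0  ⇒  m = (-132)² − 101·405 = -23481
m = -23481 < 0,  v_rel·d = -132 < 0  ⇒  outside

inside=no margin=-23481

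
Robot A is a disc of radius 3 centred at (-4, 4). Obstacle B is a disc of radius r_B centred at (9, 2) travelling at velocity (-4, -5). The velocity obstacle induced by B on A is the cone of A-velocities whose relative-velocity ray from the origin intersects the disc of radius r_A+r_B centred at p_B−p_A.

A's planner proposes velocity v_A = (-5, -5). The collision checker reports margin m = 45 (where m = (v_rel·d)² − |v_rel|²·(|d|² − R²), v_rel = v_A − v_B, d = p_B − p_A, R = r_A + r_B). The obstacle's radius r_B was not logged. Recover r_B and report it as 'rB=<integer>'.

m = 45
d = (13, -2);  v_rel = (-1, 0),  |v_rel|² = 1
v_rel×d = (-1)·(-2) − (0)·(13) = 2
since m = R²·1 − 2²:  R² = (4 + 45) / 1 = 49
R = √49 = 7  ⇒  r_B = 7 − 3 = 4

rB=4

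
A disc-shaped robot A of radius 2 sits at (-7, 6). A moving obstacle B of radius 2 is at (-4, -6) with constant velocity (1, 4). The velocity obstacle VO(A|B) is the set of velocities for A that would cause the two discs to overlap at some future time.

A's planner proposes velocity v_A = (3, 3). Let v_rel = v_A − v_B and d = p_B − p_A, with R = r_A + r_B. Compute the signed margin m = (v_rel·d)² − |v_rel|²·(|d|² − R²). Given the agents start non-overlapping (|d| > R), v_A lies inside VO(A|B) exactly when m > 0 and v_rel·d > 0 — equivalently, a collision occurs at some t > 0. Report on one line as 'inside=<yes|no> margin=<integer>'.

d = (3, -12),  |d|² = 153;  R = 2+2 = 4,  c = 153−4² = 137
v_rel = (2, -1),  |v_rel|² = 5;  v_rel·d = (2)·(3) + (-1)·(-12) = 18
5·t² − 36·t + 137 = 0  ⇒  m = 18² − 5·137 = -361
m = -361 < 0,  v_rel·d = 18 > 0  ⇒  outside

inside=no margin=-361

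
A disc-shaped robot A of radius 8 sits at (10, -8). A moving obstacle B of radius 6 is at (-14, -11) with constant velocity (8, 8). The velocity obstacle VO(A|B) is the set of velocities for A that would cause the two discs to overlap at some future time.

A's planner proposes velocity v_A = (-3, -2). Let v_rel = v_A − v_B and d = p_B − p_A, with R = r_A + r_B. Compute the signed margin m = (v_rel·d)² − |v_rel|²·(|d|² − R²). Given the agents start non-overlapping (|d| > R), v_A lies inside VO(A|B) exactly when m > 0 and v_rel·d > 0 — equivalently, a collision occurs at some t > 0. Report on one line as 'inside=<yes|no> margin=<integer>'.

d = (-24, -3),  |d|² = 585;  R = 8+6 = 14,  c = 585−14² = 389
v_rel = (-11, -10),  |v_rel|² = 221;  v_rel·d = (-11)·(-24) + (-10)·(-3) = 294
221·t² − 588·t + 389 = 0  ⇒  m = 294² − 221·389 = 467
m = 467 > 0,  v_rel·d = 294 > 0  ⇒  inside

inside=yes margin=467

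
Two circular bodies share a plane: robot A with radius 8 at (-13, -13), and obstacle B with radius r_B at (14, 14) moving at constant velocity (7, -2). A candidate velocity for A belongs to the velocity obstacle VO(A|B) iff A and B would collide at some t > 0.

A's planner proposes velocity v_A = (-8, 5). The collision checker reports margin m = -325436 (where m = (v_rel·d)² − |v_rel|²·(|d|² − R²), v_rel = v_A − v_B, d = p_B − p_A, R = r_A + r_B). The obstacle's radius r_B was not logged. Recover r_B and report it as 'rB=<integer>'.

m = -325436
d = (27, 27);  v_rel = (-15, 7),  |v_rel|² = 274
v_rel×d = (-15)·(27) − (7)·(27) = -594
since m = R²·274 − (-594)²:  R² = (352836 + -325436) / 274 = 100
R = √100 = 10  ⇒  r_B = 10 − 8 = 2

rB=2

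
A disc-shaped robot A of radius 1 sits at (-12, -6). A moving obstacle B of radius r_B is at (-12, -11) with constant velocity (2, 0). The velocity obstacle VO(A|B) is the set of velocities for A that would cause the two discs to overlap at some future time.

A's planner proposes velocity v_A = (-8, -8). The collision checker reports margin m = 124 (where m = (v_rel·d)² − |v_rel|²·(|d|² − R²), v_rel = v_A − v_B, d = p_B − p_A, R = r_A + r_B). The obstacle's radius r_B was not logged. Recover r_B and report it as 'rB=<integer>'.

m = 124
d = (0, -5);  v_rel = (-10, -8),  |v_rel|² = 164
v_rel×d = (-10)·(-5) − (-8)·(0) = 50
since m = R²·164 − 50²:  R² = (2500 + 124) / 164 = 16
R = √16 = 4  ⇒  r_B = 4 − 1 = 3

rB=3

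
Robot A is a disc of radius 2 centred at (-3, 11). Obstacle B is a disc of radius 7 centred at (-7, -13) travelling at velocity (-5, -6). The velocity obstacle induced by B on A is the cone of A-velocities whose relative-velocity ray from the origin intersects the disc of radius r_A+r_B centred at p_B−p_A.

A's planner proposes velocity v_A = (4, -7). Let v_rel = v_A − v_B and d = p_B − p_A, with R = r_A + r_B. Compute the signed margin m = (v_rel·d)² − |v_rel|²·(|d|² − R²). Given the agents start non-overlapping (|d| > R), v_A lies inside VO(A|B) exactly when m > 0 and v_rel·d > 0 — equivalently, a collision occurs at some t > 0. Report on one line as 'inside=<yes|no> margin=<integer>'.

d = (-4, -24),  |d|² = 592;  R = 2+7 = 9,  c = 592−9² = 511
v_rel = (9, -1),  |v_rel|² = 82;  v_rel·d = (9)·(-4) + (-1)·(-24) = -12
82·t² + 24·t + 511 = 0  ⇒  m = (-12)² − 82·511 = -41758
m = -41758 < 0,  v_rel·d = -12 < 0  ⇒  outside

inside=no margin=-41758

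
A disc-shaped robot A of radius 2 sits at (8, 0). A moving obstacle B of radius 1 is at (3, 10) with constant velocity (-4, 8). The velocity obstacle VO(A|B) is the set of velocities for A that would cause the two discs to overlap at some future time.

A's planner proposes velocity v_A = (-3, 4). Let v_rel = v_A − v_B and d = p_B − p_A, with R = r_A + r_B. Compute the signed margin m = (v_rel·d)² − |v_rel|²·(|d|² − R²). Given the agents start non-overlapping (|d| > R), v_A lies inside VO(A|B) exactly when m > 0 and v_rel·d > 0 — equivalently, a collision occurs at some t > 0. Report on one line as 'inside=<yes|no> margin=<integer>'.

d = (-5, 10),  |d|² = 125;  R = 2+1 = 3,  c = 125−3² = 116
v_rel = (1, -4),  |v_rel|² = 17;  v_rel·d = (1)·(-5) + (-4)·(10) = -45
17·t² + 90·t + 116 = 0  ⇒  m = (-45)² − 17·116 = 53
m = 53 > 0,  v_rel·d = -45 < 0  ⇒  outside

inside=no margin=53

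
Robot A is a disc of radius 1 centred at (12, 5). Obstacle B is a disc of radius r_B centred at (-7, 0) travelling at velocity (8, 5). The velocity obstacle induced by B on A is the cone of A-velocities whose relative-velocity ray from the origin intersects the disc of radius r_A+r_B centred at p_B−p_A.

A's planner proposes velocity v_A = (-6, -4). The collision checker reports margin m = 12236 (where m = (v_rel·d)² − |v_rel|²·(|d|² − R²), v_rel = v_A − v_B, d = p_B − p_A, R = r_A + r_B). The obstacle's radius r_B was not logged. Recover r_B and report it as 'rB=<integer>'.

m = 12236
d = (-19, -5);  v_rel = (-14, -9),  |v_rel|² = 277
v_rel×d = (-14)·(-5) − (-9)·(-19) = -101
since m = R²·277 − (-101)²:  R² = (10201 + 12236) / 277 = 81
R = √81 = 9  ⇒  r_B = 9 − 1 = 8

rB=8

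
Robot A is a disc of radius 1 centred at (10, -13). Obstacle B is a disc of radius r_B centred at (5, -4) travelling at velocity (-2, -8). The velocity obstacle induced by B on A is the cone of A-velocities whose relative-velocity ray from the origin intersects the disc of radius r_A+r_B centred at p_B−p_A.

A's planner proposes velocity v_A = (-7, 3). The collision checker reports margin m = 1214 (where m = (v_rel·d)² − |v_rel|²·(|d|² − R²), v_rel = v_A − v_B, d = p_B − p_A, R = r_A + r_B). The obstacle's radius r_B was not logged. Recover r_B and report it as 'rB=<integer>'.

m = 1214
d = (-5, 9);  v_rel = (-5, 11),  |v_rel|² = 146
v_rel×d = (-5)·(9) − (11)·(-5) = 10
since m = R²·146 − 10²:  R² = (100 + 1214) / 146 = 9
R = √9 = 3  ⇒  r_B = 3 − 1 = 2

rB=2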